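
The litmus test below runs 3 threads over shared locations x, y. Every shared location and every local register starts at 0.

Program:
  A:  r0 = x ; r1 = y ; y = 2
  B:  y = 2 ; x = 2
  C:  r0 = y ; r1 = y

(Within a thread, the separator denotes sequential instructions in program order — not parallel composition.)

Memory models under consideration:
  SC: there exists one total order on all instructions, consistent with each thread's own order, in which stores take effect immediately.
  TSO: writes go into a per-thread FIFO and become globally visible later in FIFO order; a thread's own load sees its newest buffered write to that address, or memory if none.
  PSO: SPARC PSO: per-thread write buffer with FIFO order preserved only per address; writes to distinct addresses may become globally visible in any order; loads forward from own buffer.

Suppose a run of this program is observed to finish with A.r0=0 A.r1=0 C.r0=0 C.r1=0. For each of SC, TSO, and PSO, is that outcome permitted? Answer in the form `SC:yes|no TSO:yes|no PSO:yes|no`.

outcome vector order: (A.r0,A.r1,C.r0,C.r1)
SC (9): <0 0 0 0>; <0 0 0 2>; <0 0 2 2>; <0 2 0 0>; <0 2 0 2>; <0 2 2 2>; <2 2 0 0>; <2 2 0 2>; <2 2 2 2>
TSO (9): <0 0 0 0>; <0 0 0 2>; <0 0 2 2>; <0 2 0 0>; <0 2 0 2>; <0 2 2 2>; <2 2 0 0>; <2 2 0 2>; <2 2 2 2>
PSO (12): <0 0 0 0>; <0 0 0 2>; <0 0 2 2>; <0 2 0 0>; <0 2 0 2>; <0 2 2 2>; <2 0 0 0>; <2 0 0 2>; <2 0 2 2>; <2 2 0 0>; <2 2 0 2>; <2 2 2 2>
target <0 0 0 0> ∈ {SC,TSO,PSO}

SC:yes TSO:yes PSO:yes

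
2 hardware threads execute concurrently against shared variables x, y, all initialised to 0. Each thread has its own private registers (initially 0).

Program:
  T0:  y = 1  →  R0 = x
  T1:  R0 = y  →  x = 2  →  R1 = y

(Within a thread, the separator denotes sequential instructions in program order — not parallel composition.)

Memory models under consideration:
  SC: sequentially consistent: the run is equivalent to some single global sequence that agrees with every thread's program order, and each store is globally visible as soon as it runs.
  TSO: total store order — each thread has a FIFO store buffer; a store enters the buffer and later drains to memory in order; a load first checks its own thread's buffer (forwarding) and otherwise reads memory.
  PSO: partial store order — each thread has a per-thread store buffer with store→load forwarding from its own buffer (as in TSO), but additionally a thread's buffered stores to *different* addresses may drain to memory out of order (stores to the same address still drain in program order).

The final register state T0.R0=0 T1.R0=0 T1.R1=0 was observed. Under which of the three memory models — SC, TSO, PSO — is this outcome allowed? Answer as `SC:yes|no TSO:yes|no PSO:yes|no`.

outcome vector order: (T0.R0,T1.R0,T1.R1)
SC (5): <0 0 1>, <0 1 1>, <2 0 0>, <2 0 1>, <2 1 1>
TSO (6): <0 0 0>, <0 0 1>, <0 1 1>, <2 0 0>, <2 0 1>, <2 1 1>
PSO (6): <0 0 0>, <0 0 1>, <0 1 1>, <2 0 0>, <2 0 1>, <2 1 1>
target <0 0 0> ∈ {TSO,PSO}

SC:no TSO:yes PSO:yes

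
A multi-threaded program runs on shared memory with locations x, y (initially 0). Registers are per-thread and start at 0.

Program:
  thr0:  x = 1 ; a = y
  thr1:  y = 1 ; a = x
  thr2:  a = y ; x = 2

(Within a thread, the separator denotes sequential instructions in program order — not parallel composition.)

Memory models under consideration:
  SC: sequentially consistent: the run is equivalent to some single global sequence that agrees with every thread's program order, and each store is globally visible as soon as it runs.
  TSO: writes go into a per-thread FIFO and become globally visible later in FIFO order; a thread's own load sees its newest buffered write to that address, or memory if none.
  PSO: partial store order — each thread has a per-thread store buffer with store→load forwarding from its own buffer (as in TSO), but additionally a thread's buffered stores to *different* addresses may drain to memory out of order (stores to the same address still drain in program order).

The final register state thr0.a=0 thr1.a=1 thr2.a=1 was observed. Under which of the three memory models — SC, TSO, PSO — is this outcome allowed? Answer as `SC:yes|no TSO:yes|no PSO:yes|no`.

outcome vector order: (thr0.a,thr1.a,thr2.a)
SC: 10 outcomes — {<0 1 0>; <0 1 1>; <0 2 0>; <0 2 1>; <1 0 0>; <1 0 1>; <1 1 0>; <1 1 1>; <1 2 0>; <1 2 1>}
TSO: 12 outcomes — {<0 0 0>; <0 0 1>; <0 1 0>; <0 1 1>; <0 2 0>; <0 2 1>; <1 0 0>; <1 0 1>; <1 1 0>; <1 1 1>; <1 2 0>; <1 2 1>}
PSO: 12 outcomes — {<0 0 0>; <0 0 1>; <0 1 0>; <0 1 1>; <0 2 0>; <0 2 1>; <1 0 0>; <1 0 1>; <1 1 0>; <1 1 1>; <1 2 0>; <1 2 1>}
target <0 1 1> ∈ {SC,TSO,PSO}

SC:yes TSO:yes PSO:yes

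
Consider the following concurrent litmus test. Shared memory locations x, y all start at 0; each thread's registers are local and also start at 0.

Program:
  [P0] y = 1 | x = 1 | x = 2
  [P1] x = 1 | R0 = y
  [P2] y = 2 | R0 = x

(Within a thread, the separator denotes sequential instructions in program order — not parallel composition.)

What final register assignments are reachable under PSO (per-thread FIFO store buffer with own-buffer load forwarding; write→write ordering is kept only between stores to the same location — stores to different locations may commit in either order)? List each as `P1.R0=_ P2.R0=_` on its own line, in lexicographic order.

P1.R0=0 P2.R0=0
P1.R0=0 P2.R0=1
P1.R0=0 P2.R0=2
P1.R0=1 P2.R0=0
P1.R0=1 P2.R0=1
P1.R0=1 P2.R0=2
P1.R0=2 P2.R0=0
P1.R0=2 P2.R0=1
P1.R0=2 P2.R0=2

outcome vector order: (P1.R0,P2.R0)
|PSO outcomes| = 9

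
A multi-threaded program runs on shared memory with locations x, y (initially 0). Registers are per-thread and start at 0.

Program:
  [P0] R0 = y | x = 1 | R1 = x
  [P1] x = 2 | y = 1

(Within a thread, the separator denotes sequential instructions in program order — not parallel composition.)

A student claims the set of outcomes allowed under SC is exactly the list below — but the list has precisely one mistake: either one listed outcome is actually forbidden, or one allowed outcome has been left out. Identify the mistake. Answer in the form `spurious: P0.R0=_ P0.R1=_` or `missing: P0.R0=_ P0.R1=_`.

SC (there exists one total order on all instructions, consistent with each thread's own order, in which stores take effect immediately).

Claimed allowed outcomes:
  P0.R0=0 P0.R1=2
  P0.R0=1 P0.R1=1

outcome vector order: (P0.R0,P0.R1)
SC (3): <0 1> <0 2> <1 1>
SC∖claimed = {<0 1>}

missing: P0.R0=0 P0.R1=1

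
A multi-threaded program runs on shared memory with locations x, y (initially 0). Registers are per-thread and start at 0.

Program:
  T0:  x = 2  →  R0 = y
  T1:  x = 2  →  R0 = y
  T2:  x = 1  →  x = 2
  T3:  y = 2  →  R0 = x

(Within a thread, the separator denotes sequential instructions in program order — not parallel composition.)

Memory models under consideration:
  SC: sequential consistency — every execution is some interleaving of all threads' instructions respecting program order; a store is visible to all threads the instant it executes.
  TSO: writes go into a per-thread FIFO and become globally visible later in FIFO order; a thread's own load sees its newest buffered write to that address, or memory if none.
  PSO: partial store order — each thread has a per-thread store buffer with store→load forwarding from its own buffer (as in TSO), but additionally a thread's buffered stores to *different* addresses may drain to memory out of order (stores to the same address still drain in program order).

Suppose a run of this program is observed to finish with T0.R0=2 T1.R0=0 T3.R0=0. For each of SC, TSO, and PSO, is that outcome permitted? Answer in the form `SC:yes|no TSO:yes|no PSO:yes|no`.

outcome vector order: (T0.R0,T1.R0,T3.R0)
SC (9): 001; 002; 021; 022; 201; 202; 220; 221; 222
TSO (12): 000; 001; 002; 020; 021; 022; 200; 201; 202; 220; 221; 222
PSO (12): 000; 001; 002; 020; 021; 022; 200; 201; 202; 220; 221; 222
target 200 ∈ {TSO,PSO}

SC:no TSO:yes PSO:yes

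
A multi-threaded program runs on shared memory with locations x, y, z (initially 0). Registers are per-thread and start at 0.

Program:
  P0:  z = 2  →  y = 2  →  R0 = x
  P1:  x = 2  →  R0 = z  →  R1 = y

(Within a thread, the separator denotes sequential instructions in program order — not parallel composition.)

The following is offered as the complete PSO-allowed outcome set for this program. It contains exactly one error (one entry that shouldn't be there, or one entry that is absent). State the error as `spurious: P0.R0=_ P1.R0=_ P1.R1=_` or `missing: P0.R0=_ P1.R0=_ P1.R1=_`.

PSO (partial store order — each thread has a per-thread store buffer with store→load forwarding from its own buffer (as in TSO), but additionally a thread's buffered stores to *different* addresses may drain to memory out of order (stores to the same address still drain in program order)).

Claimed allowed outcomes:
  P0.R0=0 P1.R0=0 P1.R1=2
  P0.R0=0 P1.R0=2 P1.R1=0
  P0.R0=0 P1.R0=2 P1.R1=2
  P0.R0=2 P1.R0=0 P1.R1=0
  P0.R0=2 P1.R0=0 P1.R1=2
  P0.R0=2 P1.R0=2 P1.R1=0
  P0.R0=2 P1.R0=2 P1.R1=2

missing: P0.R0=0 P1.R0=0 P1.R1=0

outcome vector order: (P0.R0,P1.R0,P1.R1)
under PSO → 0/0/0 0/0/2 0/2/0 0/2/2 2/0/0 2/0/2 2/2/0 2/2/2
PSO∖claimed = {0/0/0}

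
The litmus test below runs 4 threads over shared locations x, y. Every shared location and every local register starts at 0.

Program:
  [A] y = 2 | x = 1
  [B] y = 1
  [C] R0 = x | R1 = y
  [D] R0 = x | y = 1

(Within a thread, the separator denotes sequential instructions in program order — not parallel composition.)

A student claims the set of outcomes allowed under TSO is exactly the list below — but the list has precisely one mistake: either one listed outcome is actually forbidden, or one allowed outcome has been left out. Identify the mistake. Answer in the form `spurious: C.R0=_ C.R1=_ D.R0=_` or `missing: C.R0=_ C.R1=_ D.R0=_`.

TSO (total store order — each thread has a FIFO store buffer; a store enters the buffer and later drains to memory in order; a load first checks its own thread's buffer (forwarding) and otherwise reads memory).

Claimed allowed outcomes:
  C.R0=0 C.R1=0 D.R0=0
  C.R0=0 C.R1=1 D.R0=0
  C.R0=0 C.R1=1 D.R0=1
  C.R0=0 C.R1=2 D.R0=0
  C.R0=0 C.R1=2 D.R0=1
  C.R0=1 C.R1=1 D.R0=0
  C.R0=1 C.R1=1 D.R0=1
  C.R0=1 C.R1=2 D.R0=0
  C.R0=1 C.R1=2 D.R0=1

outcome vector order: (C.R0,C.R1,D.R0)
TSO (10): (0,0,0), (0,0,1), (0,1,0), (0,1,1), (0,2,0), (0,2,1), (1,1,0), (1,1,1), (1,2,0), (1,2,1)
TSO∖claimed = {(0,0,1)}

missing: C.R0=0 C.R1=0 D.R0=1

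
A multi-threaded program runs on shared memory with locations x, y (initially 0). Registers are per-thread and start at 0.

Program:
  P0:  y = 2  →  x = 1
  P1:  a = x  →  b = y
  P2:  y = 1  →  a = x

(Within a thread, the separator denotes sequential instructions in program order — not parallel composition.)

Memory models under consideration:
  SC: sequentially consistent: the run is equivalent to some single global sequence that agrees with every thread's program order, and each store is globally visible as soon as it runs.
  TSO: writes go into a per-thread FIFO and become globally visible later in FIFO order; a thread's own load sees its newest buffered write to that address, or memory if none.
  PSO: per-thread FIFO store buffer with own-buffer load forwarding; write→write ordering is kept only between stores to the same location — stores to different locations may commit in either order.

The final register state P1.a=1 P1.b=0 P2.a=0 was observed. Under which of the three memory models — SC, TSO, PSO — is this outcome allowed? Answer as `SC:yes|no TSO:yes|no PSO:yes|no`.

SC:no TSO:no PSO:yes

outcome vector order: (P1.a,P1.b,P2.a)
SC: 10 outcomes — {(0,0,0); (0,0,1); (0,1,0); (0,1,1); (0,2,0); (0,2,1); (1,1,0); (1,1,1); (1,2,0); (1,2,1)}
TSO: 10 outcomes — {(0,0,0); (0,0,1); (0,1,0); (0,1,1); (0,2,0); (0,2,1); (1,1,0); (1,1,1); (1,2,0); (1,2,1)}
PSO: 12 outcomes — {(0,0,0); (0,0,1); (0,1,0); (0,1,1); (0,2,0); (0,2,1); (1,0,0); (1,0,1); (1,1,0); (1,1,1); (1,2,0); (1,2,1)}
target (1,0,0) ∈ {PSO}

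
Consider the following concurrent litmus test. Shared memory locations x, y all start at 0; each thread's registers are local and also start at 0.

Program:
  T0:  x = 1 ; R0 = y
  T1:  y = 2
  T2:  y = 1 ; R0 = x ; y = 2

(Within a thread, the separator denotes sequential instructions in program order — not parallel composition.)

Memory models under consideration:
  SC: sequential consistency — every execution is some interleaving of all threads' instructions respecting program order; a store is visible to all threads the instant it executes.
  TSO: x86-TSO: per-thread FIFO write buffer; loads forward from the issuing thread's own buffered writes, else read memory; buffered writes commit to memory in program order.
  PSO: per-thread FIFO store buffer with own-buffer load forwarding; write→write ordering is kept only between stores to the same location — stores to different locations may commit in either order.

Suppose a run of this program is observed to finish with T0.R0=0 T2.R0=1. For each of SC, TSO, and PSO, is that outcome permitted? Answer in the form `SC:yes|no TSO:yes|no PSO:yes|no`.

outcome vector order: (T0.R0,T2.R0)
under SC → <0 1> <1 0> <1 1> <2 0> <2 1>
under TSO → <0 0> <0 1> <1 0> <1 1> <2 0> <2 1>
under PSO → <0 0> <0 1> <1 0> <1 1> <2 0> <2 1>
target <0 1> ∈ {SC,TSO,PSO}

SC:yes TSO:yes PSO:yes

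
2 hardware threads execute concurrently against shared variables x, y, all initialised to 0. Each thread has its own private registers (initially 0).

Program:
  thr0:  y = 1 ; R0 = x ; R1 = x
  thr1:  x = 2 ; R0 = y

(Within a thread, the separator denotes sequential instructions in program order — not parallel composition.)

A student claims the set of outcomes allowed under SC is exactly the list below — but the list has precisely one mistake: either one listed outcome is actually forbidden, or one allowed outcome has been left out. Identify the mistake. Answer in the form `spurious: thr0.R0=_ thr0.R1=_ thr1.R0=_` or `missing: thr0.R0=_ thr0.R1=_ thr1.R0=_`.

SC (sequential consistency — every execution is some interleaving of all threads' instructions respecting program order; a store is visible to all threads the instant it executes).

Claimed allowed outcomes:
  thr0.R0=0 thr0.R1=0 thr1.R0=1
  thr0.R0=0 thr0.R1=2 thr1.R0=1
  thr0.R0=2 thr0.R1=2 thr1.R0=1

missing: thr0.R0=2 thr0.R1=2 thr1.R0=0

outcome vector order: (thr0.R0,thr0.R1,thr1.R0)
under SC → 0/0/1; 0/2/1; 2/2/0; 2/2/1
SC∖claimed = {2/2/0}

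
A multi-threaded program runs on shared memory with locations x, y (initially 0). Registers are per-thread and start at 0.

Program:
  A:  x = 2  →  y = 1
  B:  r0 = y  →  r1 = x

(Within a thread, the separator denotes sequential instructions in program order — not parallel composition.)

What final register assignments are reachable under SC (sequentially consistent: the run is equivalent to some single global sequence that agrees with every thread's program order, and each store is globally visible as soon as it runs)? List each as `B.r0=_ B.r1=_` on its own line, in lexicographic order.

B.r0=0 B.r1=0
B.r0=0 B.r1=2
B.r0=1 B.r1=2

outcome vector order: (B.r0,B.r1)
|SC outcomes| = 3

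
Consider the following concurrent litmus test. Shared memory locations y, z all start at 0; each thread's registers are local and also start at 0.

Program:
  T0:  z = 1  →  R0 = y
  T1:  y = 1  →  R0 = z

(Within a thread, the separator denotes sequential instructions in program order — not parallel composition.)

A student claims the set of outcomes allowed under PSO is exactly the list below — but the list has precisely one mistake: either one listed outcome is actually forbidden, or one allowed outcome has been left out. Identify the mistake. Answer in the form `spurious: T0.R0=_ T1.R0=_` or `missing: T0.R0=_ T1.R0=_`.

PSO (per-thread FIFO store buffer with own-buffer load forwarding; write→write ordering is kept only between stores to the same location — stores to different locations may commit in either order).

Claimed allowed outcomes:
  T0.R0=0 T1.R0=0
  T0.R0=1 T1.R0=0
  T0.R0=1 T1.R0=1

outcome vector order: (T0.R0,T1.R0)
PSO: 4 outcomes — {(0,0); (0,1); (1,0); (1,1)}
PSO∖claimed = {(0,1)}

missing: T0.R0=0 T1.R0=1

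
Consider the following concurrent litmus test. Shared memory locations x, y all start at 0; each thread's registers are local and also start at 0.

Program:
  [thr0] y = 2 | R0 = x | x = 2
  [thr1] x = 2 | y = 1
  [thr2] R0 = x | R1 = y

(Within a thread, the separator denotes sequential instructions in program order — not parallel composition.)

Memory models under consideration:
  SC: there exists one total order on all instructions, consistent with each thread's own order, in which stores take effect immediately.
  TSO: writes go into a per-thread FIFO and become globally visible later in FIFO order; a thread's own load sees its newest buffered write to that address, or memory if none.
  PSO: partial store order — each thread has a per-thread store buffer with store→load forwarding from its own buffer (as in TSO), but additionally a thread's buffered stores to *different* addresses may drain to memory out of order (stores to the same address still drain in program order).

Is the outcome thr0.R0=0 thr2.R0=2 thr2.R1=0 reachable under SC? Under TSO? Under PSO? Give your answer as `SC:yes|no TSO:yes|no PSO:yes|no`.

outcome vector order: (thr0.R0,thr2.R0,thr2.R1)
under SC → <0 0 0>; <0 0 1>; <0 0 2>; <0 2 1>; <0 2 2>; <2 0 0>; <2 0 1>; <2 0 2>; <2 2 0>; <2 2 1>; <2 2 2>
under TSO → <0 0 0>; <0 0 1>; <0 0 2>; <0 2 0>; <0 2 1>; <0 2 2>; <2 0 0>; <2 0 1>; <2 0 2>; <2 2 0>; <2 2 1>; <2 2 2>
under PSO → <0 0 0>; <0 0 1>; <0 0 2>; <0 2 0>; <0 2 1>; <0 2 2>; <2 0 0>; <2 0 1>; <2 0 2>; <2 2 0>; <2 2 1>; <2 2 2>
target <0 2 0> ∈ {TSO,PSO}

SC:no TSO:yes PSO:yes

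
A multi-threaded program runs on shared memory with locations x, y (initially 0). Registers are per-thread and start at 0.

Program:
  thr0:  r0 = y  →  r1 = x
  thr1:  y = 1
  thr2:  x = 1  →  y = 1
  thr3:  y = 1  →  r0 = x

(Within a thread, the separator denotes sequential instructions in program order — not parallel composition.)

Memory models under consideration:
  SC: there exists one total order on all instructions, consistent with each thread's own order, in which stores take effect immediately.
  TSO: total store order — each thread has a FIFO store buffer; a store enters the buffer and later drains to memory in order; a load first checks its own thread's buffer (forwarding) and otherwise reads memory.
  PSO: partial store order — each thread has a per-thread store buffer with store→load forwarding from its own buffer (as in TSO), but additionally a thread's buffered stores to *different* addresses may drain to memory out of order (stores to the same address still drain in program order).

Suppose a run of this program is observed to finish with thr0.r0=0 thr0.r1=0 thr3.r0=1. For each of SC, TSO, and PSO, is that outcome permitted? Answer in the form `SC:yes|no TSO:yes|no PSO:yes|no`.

SC:yes TSO:yes PSO:yes

outcome vector order: (thr0.r0,thr0.r1,thr3.r0)
[SC] allowed = {0/0/0 0/0/1 0/1/0 0/1/1 1/0/0 1/0/1 1/1/0 1/1/1}
[TSO] allowed = {0/0/0 0/0/1 0/1/0 0/1/1 1/0/0 1/0/1 1/1/0 1/1/1}
[PSO] allowed = {0/0/0 0/0/1 0/1/0 0/1/1 1/0/0 1/0/1 1/1/0 1/1/1}
target 0/0/1 ∈ {SC,TSO,PSO}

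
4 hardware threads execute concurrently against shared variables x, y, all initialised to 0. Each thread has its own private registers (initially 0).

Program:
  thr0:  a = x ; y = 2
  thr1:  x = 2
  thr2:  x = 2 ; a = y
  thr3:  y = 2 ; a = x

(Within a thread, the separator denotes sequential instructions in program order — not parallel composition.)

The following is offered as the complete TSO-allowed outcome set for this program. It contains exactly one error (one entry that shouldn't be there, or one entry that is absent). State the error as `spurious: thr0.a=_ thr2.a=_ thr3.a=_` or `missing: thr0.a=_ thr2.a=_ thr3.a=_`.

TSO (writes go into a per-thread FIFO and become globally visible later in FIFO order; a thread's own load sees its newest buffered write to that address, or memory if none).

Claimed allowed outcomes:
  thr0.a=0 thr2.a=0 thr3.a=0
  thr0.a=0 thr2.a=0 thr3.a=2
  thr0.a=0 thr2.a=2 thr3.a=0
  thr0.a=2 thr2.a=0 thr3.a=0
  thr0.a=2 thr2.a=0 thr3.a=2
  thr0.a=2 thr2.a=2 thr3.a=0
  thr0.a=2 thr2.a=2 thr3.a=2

outcome vector order: (thr0.a,thr2.a,thr3.a)
under TSO → (0,0,0); (0,0,2); (0,2,0); (0,2,2); (2,0,0); (2,0,2); (2,2,0); (2,2,2)
TSO∖claimed = {(0,2,2)}

missing: thr0.a=0 thr2.a=2 thr3.a=2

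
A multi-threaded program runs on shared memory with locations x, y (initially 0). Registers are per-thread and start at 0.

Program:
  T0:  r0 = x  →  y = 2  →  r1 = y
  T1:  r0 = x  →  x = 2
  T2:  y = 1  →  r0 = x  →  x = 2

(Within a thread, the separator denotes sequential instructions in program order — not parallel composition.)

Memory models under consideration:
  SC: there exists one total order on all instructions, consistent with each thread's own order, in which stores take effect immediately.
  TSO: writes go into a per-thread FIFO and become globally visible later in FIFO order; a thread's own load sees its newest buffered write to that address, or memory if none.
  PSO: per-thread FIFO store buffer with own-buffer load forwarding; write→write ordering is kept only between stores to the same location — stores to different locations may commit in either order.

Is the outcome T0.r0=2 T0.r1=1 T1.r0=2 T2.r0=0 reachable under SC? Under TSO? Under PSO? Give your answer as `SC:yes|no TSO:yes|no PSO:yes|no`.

outcome vector order: (T0.r0,T0.r1,T1.r0,T2.r0)
under SC → (0,1,0,0) (0,1,0,2) (0,1,2,0) (0,2,0,0) (0,2,0,2) (0,2,2,0) (2,1,0,2) (2,2,0,0) (2,2,0,2) (2,2,2,0)
under TSO → (0,1,0,0) (0,1,0,2) (0,1,2,0) (0,2,0,0) (0,2,0,2) (0,2,2,0) (2,1,0,0) (2,1,0,2) (2,2,0,0) (2,2,0,2) (2,2,2,0)
under PSO → (0,1,0,0) (0,1,0,2) (0,1,2,0) (0,2,0,0) (0,2,0,2) (0,2,2,0) (2,1,0,0) (2,1,0,2) (2,1,2,0) (2,2,0,0) (2,2,0,2) (2,2,2,0)
target (2,1,2,0) ∈ {PSO}

SC:no TSO:no PSO:yes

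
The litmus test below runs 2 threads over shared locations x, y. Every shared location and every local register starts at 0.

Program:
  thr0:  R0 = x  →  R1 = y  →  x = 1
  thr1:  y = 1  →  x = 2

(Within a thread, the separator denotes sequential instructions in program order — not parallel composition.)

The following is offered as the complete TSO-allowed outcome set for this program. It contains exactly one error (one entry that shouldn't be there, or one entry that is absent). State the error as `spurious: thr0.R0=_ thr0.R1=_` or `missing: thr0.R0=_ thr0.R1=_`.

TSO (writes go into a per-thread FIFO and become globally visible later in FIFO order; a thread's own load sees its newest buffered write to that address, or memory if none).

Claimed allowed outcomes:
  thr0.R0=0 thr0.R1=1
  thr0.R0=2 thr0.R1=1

outcome vector order: (thr0.R0,thr0.R1)
TSO (3): 00, 01, 21
TSO∖claimed = {00}

missing: thr0.R0=0 thr0.R1=0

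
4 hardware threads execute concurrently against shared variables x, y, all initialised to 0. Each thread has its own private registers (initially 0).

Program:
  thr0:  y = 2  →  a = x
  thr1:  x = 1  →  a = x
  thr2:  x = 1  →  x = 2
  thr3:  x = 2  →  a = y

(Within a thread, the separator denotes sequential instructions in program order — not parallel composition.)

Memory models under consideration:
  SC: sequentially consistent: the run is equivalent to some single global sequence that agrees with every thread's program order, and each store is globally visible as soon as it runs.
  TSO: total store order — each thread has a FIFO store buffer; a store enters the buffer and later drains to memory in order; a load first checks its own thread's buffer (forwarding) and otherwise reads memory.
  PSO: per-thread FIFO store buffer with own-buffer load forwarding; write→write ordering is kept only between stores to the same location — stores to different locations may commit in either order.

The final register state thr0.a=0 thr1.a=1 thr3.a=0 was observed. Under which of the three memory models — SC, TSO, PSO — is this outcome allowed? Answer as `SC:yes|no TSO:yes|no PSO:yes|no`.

SC:no TSO:yes PSO:yes

outcome vector order: (thr0.a,thr1.a,thr3.a)
SC (10): (0,1,2), (0,2,2), (1,1,0), (1,1,2), (1,2,0), (1,2,2), (2,1,0), (2,1,2), (2,2,0), (2,2,2)
TSO (12): (0,1,0), (0,1,2), (0,2,0), (0,2,2), (1,1,0), (1,1,2), (1,2,0), (1,2,2), (2,1,0), (2,1,2), (2,2,0), (2,2,2)
PSO (12): (0,1,0), (0,1,2), (0,2,0), (0,2,2), (1,1,0), (1,1,2), (1,2,0), (1,2,2), (2,1,0), (2,1,2), (2,2,0), (2,2,2)
target (0,1,0) ∈ {TSO,PSO}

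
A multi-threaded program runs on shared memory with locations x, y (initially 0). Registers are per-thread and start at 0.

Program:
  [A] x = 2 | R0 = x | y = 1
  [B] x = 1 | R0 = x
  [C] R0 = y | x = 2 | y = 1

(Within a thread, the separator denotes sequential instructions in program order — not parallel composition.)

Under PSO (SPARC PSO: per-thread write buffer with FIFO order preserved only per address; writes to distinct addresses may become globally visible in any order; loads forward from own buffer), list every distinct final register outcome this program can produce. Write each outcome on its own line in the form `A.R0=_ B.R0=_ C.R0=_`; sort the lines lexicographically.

outcome vector order: (A.R0,B.R0,C.R0)
|PSO outcomes| = 8

A.R0=1 B.R0=1 C.R0=0
A.R0=1 B.R0=1 C.R0=1
A.R0=1 B.R0=2 C.R0=0
A.R0=1 B.R0=2 C.R0=1
A.R0=2 B.R0=1 C.R0=0
A.R0=2 B.R0=1 C.R0=1
A.R0=2 B.R0=2 C.R0=0
A.R0=2 B.R0=2 C.R0=1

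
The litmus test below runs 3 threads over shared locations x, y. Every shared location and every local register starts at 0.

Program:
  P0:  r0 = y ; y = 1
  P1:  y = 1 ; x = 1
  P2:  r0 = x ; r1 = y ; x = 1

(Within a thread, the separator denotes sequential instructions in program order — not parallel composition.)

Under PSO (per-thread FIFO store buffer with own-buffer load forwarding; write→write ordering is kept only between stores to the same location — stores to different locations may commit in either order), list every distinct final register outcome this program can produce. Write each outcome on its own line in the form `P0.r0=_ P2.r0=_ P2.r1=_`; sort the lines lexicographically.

outcome vector order: (P0.r0,P2.r0,P2.r1)
|PSO outcomes| = 8

P0.r0=0 P2.r0=0 P2.r1=0
P0.r0=0 P2.r0=0 P2.r1=1
P0.r0=0 P2.r0=1 P2.r1=0
P0.r0=0 P2.r0=1 P2.r1=1
P0.r0=1 P2.r0=0 P2.r1=0
P0.r0=1 P2.r0=0 P2.r1=1
P0.r0=1 P2.r0=1 P2.r1=0
P0.r0=1 P2.r0=1 P2.r1=1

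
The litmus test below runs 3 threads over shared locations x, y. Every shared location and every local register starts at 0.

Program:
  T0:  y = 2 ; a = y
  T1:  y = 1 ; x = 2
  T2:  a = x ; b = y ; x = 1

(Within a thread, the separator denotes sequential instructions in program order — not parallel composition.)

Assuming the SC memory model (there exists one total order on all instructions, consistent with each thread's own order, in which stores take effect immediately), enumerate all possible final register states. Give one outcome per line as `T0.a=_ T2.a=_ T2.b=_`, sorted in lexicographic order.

outcome vector order: (T0.a,T2.a,T2.b)
|SC outcomes| = 9

T0.a=1 T2.a=0 T2.b=0
T0.a=1 T2.a=0 T2.b=1
T0.a=1 T2.a=0 T2.b=2
T0.a=1 T2.a=2 T2.b=1
T0.a=2 T2.a=0 T2.b=0
T0.a=2 T2.a=0 T2.b=1
T0.a=2 T2.a=0 T2.b=2
T0.a=2 T2.a=2 T2.b=1
T0.a=2 T2.a=2 T2.b=2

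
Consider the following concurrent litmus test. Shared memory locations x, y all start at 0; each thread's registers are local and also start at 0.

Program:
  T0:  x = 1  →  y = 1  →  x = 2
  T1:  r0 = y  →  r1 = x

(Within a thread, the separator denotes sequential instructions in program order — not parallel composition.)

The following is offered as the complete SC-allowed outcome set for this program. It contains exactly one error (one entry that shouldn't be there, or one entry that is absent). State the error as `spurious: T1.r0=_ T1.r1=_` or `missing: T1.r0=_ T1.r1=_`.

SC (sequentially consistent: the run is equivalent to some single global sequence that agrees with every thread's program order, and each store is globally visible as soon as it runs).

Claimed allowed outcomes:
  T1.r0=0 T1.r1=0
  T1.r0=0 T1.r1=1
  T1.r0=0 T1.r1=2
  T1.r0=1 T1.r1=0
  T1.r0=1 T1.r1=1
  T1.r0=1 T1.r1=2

outcome vector order: (T1.r0,T1.r1)
under SC → <0 0>; <0 1>; <0 2>; <1 1>; <1 2>
claimed∖SC = {<1 0>}

spurious: T1.r0=1 T1.r1=0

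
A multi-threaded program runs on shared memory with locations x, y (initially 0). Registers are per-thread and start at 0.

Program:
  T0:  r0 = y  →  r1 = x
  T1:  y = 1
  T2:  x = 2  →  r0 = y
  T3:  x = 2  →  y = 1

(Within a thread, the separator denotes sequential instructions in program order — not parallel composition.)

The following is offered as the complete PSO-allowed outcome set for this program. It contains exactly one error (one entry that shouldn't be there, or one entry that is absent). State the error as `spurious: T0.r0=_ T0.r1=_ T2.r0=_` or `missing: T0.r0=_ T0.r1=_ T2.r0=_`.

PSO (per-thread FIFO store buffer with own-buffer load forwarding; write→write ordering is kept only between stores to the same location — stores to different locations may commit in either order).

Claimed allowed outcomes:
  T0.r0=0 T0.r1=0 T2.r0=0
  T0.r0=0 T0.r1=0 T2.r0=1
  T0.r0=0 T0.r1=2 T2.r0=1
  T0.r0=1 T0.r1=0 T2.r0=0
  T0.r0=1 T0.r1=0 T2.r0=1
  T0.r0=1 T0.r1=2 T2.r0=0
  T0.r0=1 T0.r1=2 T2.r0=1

outcome vector order: (T0.r0,T0.r1,T2.r0)
PSO (8): 000, 001, 020, 021, 100, 101, 120, 121
PSO∖claimed = {020}

missing: T0.r0=0 T0.r1=2 T2.r0=0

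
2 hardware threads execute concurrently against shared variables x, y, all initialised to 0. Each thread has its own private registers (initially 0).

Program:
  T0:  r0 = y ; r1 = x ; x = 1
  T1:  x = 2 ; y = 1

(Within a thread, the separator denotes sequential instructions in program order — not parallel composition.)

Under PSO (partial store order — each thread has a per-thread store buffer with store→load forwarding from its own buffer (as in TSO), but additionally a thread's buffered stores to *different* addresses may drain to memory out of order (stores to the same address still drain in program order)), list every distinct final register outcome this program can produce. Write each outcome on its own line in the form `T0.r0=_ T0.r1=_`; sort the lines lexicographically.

T0.r0=0 T0.r1=0
T0.r0=0 T0.r1=2
T0.r0=1 T0.r1=0
T0.r0=1 T0.r1=2

outcome vector order: (T0.r0,T0.r1)
|PSO outcomes| = 4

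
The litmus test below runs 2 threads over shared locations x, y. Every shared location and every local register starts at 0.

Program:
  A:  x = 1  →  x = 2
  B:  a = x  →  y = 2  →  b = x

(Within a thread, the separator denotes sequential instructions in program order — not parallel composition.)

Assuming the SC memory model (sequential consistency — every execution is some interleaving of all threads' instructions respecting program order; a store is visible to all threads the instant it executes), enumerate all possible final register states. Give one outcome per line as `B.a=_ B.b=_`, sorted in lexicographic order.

outcome vector order: (B.a,B.b)
|SC outcomes| = 6

B.a=0 B.b=0
B.a=0 B.b=1
B.a=0 B.b=2
B.a=1 B.b=1
B.a=1 B.b=2
B.a=2 B.b=2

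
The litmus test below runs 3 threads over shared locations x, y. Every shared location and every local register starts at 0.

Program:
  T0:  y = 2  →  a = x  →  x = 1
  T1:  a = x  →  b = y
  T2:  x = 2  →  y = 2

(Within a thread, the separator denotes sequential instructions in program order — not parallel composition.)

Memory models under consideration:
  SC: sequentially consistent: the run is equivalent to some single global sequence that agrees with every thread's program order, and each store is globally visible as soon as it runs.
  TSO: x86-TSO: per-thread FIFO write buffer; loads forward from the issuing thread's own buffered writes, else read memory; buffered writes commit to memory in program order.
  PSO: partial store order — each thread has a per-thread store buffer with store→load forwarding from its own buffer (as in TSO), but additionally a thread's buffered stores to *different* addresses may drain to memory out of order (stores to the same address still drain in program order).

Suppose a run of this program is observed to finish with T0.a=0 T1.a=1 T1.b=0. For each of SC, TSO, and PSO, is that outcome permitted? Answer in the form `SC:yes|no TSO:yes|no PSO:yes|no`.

SC:no TSO:no PSO:yes

outcome vector order: (T0.a,T1.a,T1.b)
under SC → <0 0 0> <0 0 2> <0 1 2> <0 2 2> <2 0 0> <2 0 2> <2 1 2> <2 2 0> <2 2 2>
under TSO → <0 0 0> <0 0 2> <0 1 2> <0 2 0> <0 2 2> <2 0 0> <2 0 2> <2 1 2> <2 2 0> <2 2 2>
under PSO → <0 0 0> <0 0 2> <0 1 0> <0 1 2> <0 2 0> <0 2 2> <2 0 0> <2 0 2> <2 1 0> <2 1 2> <2 2 0> <2 2 2>
target <0 1 0> ∈ {PSO}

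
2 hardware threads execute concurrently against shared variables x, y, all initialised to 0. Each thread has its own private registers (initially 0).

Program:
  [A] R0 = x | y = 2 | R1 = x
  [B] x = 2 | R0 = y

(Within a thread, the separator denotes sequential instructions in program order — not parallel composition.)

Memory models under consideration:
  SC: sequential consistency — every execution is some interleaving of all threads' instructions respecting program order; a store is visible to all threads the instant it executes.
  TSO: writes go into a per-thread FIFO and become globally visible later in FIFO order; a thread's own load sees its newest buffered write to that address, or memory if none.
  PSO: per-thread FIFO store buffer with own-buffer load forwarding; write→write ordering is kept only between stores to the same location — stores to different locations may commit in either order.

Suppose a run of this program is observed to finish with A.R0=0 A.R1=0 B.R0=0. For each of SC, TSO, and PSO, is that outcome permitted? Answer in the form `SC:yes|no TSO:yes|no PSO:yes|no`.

SC:no TSO:yes PSO:yes

outcome vector order: (A.R0,A.R1,B.R0)
SC: 5 outcomes — {002; 020; 022; 220; 222}
TSO: 6 outcomes — {000; 002; 020; 022; 220; 222}
PSO: 6 outcomes — {000; 002; 020; 022; 220; 222}
target 000 ∈ {TSO,PSO}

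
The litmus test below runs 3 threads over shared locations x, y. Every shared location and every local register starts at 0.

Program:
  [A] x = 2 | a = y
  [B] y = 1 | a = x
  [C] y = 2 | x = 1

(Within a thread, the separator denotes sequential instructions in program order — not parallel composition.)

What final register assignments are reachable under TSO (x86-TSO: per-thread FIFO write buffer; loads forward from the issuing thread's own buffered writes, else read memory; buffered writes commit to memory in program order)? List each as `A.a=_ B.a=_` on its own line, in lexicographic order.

outcome vector order: (A.a,B.a)
|TSO outcomes| = 9

A.a=0 B.a=0
A.a=0 B.a=1
A.a=0 B.a=2
A.a=1 B.a=0
A.a=1 B.a=1
A.a=1 B.a=2
A.a=2 B.a=0
A.a=2 B.a=1
A.a=2 B.a=2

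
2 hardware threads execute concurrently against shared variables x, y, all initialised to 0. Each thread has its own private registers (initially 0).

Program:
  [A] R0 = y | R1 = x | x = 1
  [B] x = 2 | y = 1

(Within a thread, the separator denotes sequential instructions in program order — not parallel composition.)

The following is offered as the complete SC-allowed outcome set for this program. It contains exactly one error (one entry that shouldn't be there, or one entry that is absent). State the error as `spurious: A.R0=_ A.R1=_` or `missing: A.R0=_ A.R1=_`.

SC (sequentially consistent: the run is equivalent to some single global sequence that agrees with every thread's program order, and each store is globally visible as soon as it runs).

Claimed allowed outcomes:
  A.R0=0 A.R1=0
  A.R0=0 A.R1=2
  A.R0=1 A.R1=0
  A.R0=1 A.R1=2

spurious: A.R0=1 A.R1=0

outcome vector order: (A.R0,A.R1)
[SC] allowed = {(0,0) (0,2) (1,2)}
claimed∖SC = {(1,0)}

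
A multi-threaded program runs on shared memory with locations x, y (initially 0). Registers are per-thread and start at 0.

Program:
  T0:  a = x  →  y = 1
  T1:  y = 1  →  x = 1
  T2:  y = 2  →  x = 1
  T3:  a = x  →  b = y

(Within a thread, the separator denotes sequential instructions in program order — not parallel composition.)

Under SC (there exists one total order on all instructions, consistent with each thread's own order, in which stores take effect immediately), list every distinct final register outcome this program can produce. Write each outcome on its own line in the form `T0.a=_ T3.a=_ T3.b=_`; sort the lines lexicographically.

outcome vector order: (T0.a,T3.a,T3.b)
|SC outcomes| = 10

T0.a=0 T3.a=0 T3.b=0
T0.a=0 T3.a=0 T3.b=1
T0.a=0 T3.a=0 T3.b=2
T0.a=0 T3.a=1 T3.b=1
T0.a=0 T3.a=1 T3.b=2
T0.a=1 T3.a=0 T3.b=0
T0.a=1 T3.a=0 T3.b=1
T0.a=1 T3.a=0 T3.b=2
T0.a=1 T3.a=1 T3.b=1
T0.a=1 T3.a=1 T3.b=2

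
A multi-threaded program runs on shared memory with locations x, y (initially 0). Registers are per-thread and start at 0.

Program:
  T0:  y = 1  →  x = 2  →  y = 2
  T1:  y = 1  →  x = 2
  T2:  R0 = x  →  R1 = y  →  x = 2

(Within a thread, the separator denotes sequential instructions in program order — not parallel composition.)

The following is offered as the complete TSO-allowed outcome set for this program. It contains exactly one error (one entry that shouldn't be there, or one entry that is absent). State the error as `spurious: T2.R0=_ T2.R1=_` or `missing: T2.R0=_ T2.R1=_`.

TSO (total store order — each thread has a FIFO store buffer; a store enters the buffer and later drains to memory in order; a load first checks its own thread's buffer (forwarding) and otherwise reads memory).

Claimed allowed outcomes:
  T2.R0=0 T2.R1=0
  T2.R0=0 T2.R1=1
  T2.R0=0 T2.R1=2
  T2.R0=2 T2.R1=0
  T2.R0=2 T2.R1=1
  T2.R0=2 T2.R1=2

spurious: T2.R0=2 T2.R1=0

outcome vector order: (T2.R0,T2.R1)
[TSO] allowed = {<0 0>, <0 1>, <0 2>, <2 1>, <2 2>}
claimed∖TSO = {<2 0>}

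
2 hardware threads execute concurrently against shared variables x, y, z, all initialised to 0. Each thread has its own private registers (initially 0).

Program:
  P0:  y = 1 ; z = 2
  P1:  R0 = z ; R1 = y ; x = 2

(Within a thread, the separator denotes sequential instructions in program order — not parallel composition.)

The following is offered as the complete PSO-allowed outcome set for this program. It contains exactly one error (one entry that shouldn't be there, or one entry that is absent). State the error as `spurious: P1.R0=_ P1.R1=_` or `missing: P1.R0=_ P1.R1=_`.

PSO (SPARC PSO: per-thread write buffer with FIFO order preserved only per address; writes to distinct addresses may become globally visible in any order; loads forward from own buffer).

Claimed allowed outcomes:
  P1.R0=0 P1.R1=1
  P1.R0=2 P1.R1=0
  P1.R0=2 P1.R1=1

outcome vector order: (P1.R0,P1.R1)
PSO: 4 outcomes — {0/0 0/1 2/0 2/1}
PSO∖claimed = {0/0}

missing: P1.R0=0 P1.R1=0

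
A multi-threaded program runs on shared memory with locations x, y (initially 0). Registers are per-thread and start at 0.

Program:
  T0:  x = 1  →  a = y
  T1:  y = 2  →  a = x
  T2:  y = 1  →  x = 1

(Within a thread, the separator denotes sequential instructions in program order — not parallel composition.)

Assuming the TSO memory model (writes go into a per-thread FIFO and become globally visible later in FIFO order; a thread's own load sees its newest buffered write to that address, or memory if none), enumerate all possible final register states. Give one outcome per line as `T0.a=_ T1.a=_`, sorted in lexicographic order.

outcome vector order: (T0.a,T1.a)
|TSO outcomes| = 6

T0.a=0 T1.a=0
T0.a=0 T1.a=1
T0.a=1 T1.a=0
T0.a=1 T1.a=1
T0.a=2 T1.a=0
T0.a=2 T1.a=1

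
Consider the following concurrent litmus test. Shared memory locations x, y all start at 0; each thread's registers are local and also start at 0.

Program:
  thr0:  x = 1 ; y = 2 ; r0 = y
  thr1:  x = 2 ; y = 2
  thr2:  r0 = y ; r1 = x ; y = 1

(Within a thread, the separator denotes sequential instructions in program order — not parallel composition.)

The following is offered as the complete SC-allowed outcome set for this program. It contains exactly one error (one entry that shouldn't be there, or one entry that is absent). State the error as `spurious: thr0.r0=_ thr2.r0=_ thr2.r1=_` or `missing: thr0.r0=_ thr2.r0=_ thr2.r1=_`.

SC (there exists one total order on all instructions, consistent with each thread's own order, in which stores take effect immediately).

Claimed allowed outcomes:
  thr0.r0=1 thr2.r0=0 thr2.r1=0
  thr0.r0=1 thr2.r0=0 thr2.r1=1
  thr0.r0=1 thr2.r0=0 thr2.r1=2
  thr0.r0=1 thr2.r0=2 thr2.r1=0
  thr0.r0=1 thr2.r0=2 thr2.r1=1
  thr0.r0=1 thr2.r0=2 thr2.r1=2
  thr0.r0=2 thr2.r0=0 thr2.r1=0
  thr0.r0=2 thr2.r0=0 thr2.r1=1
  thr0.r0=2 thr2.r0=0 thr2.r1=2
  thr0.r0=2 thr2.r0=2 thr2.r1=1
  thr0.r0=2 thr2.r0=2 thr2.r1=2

spurious: thr0.r0=1 thr2.r0=2 thr2.r1=0

outcome vector order: (thr0.r0,thr2.r0,thr2.r1)
[SC] allowed = {1/0/0; 1/0/1; 1/0/2; 1/2/1; 1/2/2; 2/0/0; 2/0/1; 2/0/2; 2/2/1; 2/2/2}
claimed∖SC = {1/2/0}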